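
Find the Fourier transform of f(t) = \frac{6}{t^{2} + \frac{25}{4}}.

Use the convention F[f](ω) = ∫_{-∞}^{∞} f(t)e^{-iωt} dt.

F(ω) = \frac{12 \pi e^{- \frac{5 \left|{\omega}\right|}{2}}}{5}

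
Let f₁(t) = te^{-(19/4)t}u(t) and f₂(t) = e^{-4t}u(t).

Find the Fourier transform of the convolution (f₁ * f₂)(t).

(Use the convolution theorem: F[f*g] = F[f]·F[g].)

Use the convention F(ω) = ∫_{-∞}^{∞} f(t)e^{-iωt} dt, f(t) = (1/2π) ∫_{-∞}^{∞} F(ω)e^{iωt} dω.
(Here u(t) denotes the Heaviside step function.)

F[f₁*f₂](ω) = \frac{16}{\left(i \omega + 4\right) \left(4 i \omega + 19\right)^{2}}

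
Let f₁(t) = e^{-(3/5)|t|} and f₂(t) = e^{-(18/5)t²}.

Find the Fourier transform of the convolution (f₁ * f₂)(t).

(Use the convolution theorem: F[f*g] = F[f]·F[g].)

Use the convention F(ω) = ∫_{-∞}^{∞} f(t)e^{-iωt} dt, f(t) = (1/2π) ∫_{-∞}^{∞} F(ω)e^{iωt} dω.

F[f₁*f₂](ω) = \frac{5 \sqrt{10} \sqrt{\pi} e^{- \frac{5 \omega^{2}}{72}}}{25 \omega^{2} + 9}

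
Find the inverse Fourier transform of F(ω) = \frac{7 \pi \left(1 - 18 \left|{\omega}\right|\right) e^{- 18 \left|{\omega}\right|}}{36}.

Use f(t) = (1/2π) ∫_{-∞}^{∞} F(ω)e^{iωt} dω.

f(t) = \frac{7 t^{2}}{\left(t^{2} + 324\right)^{2}}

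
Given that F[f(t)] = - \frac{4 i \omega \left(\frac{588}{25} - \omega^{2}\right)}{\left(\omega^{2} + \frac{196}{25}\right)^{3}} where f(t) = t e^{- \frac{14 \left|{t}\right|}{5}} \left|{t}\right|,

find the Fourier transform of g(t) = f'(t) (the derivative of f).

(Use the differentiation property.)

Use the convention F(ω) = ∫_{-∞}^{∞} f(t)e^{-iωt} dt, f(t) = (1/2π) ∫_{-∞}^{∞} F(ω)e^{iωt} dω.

F[g](ω) = \frac{\omega^{2} \left(1470000 - 62500 \omega^{2}\right)}{\left(25 \omega^{2} + 196\right)^{3}}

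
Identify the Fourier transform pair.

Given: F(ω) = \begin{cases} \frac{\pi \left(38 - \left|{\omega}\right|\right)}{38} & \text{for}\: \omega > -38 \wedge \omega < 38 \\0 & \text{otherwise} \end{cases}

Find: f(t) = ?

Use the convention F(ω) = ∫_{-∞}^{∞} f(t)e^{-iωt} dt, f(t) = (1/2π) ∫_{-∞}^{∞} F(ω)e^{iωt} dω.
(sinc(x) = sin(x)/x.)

f(t) = 19 \operatorname{sinc}^{2}{\left(19 t \right)}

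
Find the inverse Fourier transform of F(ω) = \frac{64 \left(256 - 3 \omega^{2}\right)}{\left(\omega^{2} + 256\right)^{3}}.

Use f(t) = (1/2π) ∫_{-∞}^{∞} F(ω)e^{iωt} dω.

f(t) = t^{2} e^{- 16 \left|{t}\right|}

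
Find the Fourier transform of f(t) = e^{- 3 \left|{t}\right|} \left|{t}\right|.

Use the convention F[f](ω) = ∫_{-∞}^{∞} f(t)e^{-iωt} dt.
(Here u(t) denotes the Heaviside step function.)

F(ω) = \frac{2 \left(9 - \omega^{2}\right)}{\left(\omega^{2} + 9\right)^{2}}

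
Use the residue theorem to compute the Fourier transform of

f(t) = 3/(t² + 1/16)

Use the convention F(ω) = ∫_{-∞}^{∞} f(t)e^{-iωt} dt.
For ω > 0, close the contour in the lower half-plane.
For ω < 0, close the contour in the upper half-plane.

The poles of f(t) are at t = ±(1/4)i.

Let g(z) = f(z)e^{-iωz}; for large |z| the factor e^{-iωz} decays in the lower half-plane when ω > 0 and in the upper half-plane when ω < 0.

Case ω > 0 (lower half-plane, clockwise contour ⇒ F(ω) = -2πi·ΣRes):
  Res_{z = - \frac{i}{4}} g(z) = 6 i e^{- \frac{\omega}{4}}
  F(ω) = -2πi·ΣRes = 12 \pi e^{- \frac{\omega}{4}}

Case ω < 0 (upper half-plane, counterclockwise contour ⇒ F(ω) = +2πi·ΣRes):
  Res_{z = \frac{i}{4}} g(z) = - 6 i e^{\frac{\omega}{4}}
  F(ω) = 2πi·ΣRes = 12 \pi e^{\frac{\omega}{4}}

Both cases combine into a single formula in |ω|:

F(ω) = 12 \pi e^{- \frac{\left|{\omega}\right|}{4}}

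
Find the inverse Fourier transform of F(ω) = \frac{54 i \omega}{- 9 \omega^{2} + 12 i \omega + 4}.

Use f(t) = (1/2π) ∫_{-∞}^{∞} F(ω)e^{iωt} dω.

f(t) = 6 \left(1 - \frac{2 t}{3}\right) e^{- \frac{2 t}{3}} u\left(t\right)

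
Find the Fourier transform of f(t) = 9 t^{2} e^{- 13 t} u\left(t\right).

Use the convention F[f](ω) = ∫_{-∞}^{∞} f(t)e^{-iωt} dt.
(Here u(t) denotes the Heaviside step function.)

F(ω) = \frac{18}{\left(i \omega + 13\right)^{3}}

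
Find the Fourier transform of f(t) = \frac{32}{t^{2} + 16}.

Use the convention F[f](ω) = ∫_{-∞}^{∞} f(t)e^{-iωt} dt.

F(ω) = 8 \pi e^{- 4 \left|{\omega}\right|}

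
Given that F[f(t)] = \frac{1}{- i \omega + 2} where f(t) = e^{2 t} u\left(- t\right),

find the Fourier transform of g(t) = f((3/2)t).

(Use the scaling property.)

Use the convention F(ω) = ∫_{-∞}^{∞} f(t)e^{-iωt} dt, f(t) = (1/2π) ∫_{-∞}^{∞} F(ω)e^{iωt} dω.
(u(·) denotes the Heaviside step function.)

F[g](ω) = \frac{i}{\omega + 3 i}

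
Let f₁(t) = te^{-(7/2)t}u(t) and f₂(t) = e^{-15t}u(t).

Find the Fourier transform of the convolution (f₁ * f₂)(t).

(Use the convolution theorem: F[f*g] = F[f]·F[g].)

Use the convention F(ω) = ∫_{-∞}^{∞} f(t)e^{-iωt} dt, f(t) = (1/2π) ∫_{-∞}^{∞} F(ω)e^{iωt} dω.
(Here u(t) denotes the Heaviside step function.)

F[f₁*f₂](ω) = \frac{4}{\left(i \omega + 15\right) \left(2 i \omega + 7\right)^{2}}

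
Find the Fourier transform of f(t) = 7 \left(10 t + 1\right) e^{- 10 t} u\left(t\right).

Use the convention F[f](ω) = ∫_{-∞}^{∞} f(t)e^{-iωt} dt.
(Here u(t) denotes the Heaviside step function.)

F(ω) = \frac{7 \left(- i \omega - 20\right)}{\omega^{2} - 20 i \omega - 100}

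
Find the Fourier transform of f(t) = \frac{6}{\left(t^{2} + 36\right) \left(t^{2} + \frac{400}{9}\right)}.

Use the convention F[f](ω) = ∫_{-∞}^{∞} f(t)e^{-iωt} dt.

F(ω) = \frac{9 \pi e^{- 6 \left|{\omega}\right|}}{76} - \frac{81 \pi e^{- \frac{20 \left|{\omega}\right|}{3}}}{760}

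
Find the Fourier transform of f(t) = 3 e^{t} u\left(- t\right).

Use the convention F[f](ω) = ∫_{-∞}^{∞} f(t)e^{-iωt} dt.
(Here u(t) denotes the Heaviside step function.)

F(ω) = \frac{3 i}{\omega + i}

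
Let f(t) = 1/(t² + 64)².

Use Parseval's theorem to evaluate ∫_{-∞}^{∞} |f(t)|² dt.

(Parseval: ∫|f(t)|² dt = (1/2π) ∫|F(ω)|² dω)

∫|f(t)|² dt = \frac{5 \pi}{33554432}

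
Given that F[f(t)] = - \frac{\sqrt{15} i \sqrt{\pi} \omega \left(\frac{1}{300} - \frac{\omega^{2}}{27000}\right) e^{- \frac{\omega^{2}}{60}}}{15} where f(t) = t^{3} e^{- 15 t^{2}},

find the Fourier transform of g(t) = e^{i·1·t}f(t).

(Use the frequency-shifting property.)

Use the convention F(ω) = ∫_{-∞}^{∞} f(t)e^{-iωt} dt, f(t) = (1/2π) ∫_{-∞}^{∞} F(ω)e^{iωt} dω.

F[g](ω) = \frac{\sqrt{15} i \sqrt{\pi} \left(\omega - 1\right) \left(\left(\omega - 1\right)^{2} - 90\right) e^{- \frac{\left(\omega - 1\right)^{2}}{60}}}{405000}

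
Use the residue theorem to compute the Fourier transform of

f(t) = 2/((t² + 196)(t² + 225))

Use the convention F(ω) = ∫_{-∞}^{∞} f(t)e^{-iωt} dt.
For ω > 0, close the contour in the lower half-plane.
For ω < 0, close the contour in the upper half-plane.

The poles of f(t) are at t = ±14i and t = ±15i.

Let g(z) = f(z)e^{-iωz}; for large |z| the factor e^{-iωz} decays in the lower half-plane when ω > 0 and in the upper half-plane when ω < 0.

Case ω > 0 (lower half-plane, clockwise contour ⇒ F(ω) = -2πi·ΣRes):
  Res_{z = - 14 i} g(z) = \frac{i e^{- 14 \omega}}{406}
  Res_{z = - 15 i} g(z) = - \frac{i e^{- 15 \omega}}{435}
  F(ω) = -2πi·ΣRes = \frac{\pi \left(15 e^{\omega} - 14\right) e^{- 15 \omega}}{3045}

Case ω < 0 (upper half-plane, counterclockwise contour ⇒ F(ω) = +2πi·ΣRes):
  Res_{z = 14 i} g(z) = - \frac{i e^{14 \omega}}{406}
  Res_{z = 15 i} g(z) = \frac{i e^{15 \omega}}{435}
  F(ω) = 2πi·ΣRes = \frac{\pi \left(15 - 14 e^{\omega}\right) e^{14 \omega}}{3045}

Both cases combine into a single formula in |ω|:

F(ω) = \frac{\pi \left(15 e^{\left|{\omega}\right|} - 14\right) e^{- 15 \left|{\omega}\right|}}{3045}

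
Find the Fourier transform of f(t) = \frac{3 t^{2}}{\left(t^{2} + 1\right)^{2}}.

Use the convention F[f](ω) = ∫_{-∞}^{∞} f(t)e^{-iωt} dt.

F(ω) = \frac{3 \pi \left(1 - \left|{\omega}\right|\right) e^{- \left|{\omega}\right|}}{2}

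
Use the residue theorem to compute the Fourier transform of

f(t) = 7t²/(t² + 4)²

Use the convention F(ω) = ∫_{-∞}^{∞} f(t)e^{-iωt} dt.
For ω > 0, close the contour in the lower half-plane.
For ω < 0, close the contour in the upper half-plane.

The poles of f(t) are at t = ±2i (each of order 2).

Let g(z) = f(z)e^{-iωz}; for large |z| the factor e^{-iωz} decays in the lower half-plane when ω > 0 and in the upper half-plane when ω < 0.

Case ω > 0 (lower half-plane, clockwise contour ⇒ F(ω) = -2πi·ΣRes):
  Res_{z = - 2 i} g(z) = \frac{7 i \left(1 - 2 \omega\right) e^{- 2 \omega}}{8} (pole of order 2)
  F(ω) = -2πi·ΣRes = \frac{7 \pi \left(1 - 2 \omega\right) e^{- 2 \omega}}{4}

Case ω < 0 (upper half-plane, counterclockwise contour ⇒ F(ω) = +2πi·ΣRes):
  Res_{z = 2 i} g(z) = \frac{7 i \left(- 2 \omega - 1\right) e^{2 \omega}}{8} (pole of order 2)
  F(ω) = 2πi·ΣRes = \frac{7 \pi \left(2 \omega + 1\right) e^{2 \omega}}{4}

Both cases combine into a single formula in |ω|:

F(ω) = \frac{7 \pi \left(1 - 2 \left|{\omega}\right|\right) e^{- 2 \left|{\omega}\right|}}{4}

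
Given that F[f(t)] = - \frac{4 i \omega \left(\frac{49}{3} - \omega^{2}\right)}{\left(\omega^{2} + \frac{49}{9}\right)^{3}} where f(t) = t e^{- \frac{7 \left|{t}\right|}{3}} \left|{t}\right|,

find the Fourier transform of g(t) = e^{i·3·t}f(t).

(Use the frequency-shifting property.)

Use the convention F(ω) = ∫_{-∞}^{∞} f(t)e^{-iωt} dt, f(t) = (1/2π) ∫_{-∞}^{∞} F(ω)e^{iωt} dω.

F[g](ω) = \frac{972 i \left(\omega - 3\right) \left(3 \left(\omega - 3\right)^{2} - 49\right)}{\left(9 \left(\omega - 3\right)^{2} + 49\right)^{3}}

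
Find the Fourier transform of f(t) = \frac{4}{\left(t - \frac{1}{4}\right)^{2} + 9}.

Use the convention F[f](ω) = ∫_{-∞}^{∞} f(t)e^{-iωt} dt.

F(ω) = \frac{4 \pi e^{- \frac{i \omega}{4} - 3 \left|{\omega}\right|}}{3}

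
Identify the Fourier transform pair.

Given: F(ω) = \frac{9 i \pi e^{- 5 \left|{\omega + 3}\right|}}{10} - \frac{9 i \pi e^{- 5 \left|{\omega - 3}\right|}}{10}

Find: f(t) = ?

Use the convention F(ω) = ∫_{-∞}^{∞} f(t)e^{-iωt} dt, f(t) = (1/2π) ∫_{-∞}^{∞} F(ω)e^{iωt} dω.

f(t) = \frac{9 \sin{\left(3 t \right)}}{t^{2} + 25}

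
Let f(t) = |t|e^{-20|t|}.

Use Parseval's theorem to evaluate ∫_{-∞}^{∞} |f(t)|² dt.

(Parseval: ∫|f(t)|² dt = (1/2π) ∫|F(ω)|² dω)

∫|f(t)|² dt = \frac{1}{16000}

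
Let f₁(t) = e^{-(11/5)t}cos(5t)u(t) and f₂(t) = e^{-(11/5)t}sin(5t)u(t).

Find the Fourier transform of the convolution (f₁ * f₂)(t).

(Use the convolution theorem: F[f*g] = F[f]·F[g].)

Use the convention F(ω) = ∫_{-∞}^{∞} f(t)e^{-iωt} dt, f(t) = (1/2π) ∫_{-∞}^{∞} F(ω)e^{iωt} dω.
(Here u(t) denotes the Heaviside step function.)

F[f₁*f₂](ω) = \frac{625 \left(5 i \omega + 11\right)}{\left(\left(5 i \omega + 11\right)^{2} + 625\right)^{2}}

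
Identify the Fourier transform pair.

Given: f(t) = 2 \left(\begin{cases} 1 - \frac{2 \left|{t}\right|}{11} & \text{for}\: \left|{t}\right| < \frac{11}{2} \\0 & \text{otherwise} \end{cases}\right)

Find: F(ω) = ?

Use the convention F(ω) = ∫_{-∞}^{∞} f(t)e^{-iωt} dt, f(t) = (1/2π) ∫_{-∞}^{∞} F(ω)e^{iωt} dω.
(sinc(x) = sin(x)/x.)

F(ω) = 11 \operatorname{sinc}^{2}{\left(\frac{11 \omega}{4} \right)}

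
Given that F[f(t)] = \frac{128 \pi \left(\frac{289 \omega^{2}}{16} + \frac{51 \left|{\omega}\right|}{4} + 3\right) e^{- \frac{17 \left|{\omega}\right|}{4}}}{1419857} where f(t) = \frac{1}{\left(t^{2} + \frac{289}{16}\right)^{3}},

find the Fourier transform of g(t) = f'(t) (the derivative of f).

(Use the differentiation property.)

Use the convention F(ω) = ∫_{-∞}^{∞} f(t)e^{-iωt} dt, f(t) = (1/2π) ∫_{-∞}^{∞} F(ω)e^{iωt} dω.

F[g](ω) = \frac{8 i \pi \omega \left(289 \omega^{2} + 204 \left|{\omega}\right| + 48\right) e^{- \frac{17 \left|{\omega}\right|}{4}}}{1419857}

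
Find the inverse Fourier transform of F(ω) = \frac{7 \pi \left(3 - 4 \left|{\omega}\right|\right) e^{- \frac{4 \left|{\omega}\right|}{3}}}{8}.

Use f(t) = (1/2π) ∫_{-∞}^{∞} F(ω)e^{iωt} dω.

f(t) = \frac{7 t^{2}}{\left(t^{2} + \frac{16}{9}\right)^{2}}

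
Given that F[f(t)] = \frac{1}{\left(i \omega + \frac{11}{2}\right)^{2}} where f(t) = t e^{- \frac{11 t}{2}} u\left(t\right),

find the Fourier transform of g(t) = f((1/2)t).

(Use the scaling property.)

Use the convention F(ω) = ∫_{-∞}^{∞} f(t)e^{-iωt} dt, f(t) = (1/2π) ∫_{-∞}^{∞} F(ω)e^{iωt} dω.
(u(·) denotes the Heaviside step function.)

F[g](ω) = \frac{8}{\left(4 i \omega + 11\right)^{2}}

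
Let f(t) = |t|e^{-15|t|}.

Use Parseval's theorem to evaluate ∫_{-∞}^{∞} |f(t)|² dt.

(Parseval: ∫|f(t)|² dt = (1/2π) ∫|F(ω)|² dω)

∫|f(t)|² dt = \frac{1}{6750}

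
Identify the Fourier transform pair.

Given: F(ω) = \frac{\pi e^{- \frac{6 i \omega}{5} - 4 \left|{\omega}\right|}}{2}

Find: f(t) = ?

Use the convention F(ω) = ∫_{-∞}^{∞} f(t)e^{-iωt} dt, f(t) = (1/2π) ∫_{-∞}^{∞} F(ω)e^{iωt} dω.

f(t) = \frac{2}{\left(t - \frac{6}{5}\right)^{2} + 16}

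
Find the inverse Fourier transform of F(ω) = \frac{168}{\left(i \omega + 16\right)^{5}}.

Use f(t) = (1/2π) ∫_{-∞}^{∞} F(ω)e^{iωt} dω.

f(t) = 7 t^{4} e^{- 16 t} u\left(t\right)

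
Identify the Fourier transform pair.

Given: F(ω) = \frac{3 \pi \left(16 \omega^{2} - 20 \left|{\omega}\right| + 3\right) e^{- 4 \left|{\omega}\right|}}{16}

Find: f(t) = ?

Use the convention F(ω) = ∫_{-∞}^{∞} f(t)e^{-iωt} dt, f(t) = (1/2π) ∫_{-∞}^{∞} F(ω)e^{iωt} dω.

f(t) = \frac{6 t^{4}}{\left(t^{2} + 16\right)^{3}}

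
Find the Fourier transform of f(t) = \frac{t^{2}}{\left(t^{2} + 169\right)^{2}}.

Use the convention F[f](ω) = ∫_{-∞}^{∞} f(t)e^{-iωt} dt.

F(ω) = \frac{\pi \left(1 - 13 \left|{\omega}\right|\right) e^{- 13 \left|{\omega}\right|}}{26}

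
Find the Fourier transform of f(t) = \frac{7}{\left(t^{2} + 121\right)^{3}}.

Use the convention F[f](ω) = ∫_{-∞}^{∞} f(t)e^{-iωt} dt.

F(ω) = \frac{7 \pi \left(121 \omega^{2} + 33 \left|{\omega}\right| + 3\right) e^{- 11 \left|{\omega}\right|}}{1288408}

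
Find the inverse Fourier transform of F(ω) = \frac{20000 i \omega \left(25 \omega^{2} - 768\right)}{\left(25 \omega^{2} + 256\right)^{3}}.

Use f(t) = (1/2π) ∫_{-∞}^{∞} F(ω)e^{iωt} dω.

f(t) = 8 t e^{- \frac{16 \left|{t}\right|}{5}} \left|{t}\right|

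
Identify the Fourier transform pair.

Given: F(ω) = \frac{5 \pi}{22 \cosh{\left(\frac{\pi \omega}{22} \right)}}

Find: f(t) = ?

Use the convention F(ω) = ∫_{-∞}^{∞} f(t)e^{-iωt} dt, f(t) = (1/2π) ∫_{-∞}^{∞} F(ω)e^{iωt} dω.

f(t) = \frac{5}{e^{11 t} + e^{- 11 t}}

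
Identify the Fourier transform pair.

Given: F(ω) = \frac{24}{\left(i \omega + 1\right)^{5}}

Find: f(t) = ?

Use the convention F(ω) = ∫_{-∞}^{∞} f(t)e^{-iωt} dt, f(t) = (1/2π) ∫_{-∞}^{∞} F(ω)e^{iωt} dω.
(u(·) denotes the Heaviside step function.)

f(t) = t^{4} e^{- t} u\left(t\right)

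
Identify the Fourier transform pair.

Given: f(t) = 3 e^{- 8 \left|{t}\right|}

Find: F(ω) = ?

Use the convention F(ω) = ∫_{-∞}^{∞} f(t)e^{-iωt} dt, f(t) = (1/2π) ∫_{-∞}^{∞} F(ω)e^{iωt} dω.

F(ω) = \frac{48}{\omega^{2} + 64}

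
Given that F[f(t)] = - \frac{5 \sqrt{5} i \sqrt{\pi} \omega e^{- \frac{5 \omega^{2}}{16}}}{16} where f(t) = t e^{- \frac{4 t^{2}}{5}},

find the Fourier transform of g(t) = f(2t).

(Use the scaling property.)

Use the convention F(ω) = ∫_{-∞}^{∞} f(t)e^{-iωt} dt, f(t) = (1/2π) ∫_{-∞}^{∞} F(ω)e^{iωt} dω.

F[g](ω) = - \frac{5 \sqrt{5} i \sqrt{\pi} \omega e^{- \frac{5 \omega^{2}}{64}}}{64}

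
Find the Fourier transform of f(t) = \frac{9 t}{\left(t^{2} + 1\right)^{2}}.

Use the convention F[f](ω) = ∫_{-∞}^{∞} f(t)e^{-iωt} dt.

F(ω) = - \frac{9 i \pi \omega e^{- \left|{\omega}\right|}}{2}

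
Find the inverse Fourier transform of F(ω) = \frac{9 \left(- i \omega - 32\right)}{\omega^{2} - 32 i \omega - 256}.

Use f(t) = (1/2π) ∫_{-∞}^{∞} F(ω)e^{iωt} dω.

f(t) = 9 \left(16 t + 1\right) e^{- 16 t} u\left(t\right)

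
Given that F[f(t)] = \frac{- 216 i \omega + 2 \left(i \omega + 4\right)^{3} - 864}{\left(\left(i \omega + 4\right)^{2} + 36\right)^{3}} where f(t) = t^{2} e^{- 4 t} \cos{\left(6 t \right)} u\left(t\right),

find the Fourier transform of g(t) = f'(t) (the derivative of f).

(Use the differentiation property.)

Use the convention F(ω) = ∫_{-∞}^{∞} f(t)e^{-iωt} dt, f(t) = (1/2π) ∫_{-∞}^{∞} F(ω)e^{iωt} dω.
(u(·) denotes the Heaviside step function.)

F[g](ω) = - \frac{2 i \omega \left(108 i \omega - \left(i \omega + 4\right)^{3} + 432\right)}{\left(\left(i \omega + 4\right)^{2} + 36\right)^{3}}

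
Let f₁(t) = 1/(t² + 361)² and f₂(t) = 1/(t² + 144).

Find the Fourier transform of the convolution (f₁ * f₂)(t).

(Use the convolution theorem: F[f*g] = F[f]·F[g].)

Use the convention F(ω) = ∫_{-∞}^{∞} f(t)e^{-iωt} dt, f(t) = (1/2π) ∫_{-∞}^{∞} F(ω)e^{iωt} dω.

F[f₁*f₂](ω) = \frac{\pi^{2} \left(19 \left|{\omega}\right| + 1\right) e^{- 31 \left|{\omega}\right|}}{164616}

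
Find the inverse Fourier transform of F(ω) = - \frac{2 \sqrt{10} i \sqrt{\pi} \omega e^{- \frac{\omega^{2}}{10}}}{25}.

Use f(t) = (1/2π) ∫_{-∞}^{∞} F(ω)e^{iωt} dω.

f(t) = 2 t e^{- \frac{5 t^{2}}{2}}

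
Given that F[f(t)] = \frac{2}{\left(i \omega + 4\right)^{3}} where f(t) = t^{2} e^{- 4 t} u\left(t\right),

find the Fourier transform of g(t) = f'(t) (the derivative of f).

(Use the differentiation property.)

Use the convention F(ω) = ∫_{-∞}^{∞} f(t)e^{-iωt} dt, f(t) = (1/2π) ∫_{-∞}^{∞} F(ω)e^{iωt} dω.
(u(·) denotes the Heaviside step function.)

F[g](ω) = \frac{2 i \omega}{\left(i \omega + 4\right)^{3}}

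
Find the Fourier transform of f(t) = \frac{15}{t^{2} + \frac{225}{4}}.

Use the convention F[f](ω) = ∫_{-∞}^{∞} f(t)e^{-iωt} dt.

F(ω) = 2 \pi e^{- \frac{15 \left|{\omega}\right|}{2}}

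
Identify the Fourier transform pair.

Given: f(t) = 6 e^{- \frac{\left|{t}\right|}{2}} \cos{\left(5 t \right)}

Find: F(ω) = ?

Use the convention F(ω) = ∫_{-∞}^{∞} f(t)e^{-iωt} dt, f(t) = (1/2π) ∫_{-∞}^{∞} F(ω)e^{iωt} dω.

F(ω) = \frac{24 \left(4 \omega^{2} + 101\right)}{16 \omega^{4} - 792 \omega^{2} + 10201}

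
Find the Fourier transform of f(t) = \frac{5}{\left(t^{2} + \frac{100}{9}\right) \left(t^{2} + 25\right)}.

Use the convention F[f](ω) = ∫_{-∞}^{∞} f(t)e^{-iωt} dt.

F(ω) = - \frac{9 \pi e^{- 5 \left|{\omega}\right|}}{125} + \frac{27 \pi e^{- \frac{10 \left|{\omega}\right|}{3}}}{250}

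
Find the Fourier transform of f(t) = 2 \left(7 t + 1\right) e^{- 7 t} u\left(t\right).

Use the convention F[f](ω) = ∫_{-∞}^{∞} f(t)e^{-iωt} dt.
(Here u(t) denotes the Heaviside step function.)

F(ω) = \frac{2 \left(- i \omega - 14\right)}{\omega^{2} - 14 i \omega - 49}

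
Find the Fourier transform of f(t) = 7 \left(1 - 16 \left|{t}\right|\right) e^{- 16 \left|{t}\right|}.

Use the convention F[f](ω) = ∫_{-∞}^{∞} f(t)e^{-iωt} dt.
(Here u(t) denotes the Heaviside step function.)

F(ω) = \frac{448 \omega^{2}}{\left(\omega^{2} + 256\right)^{2}}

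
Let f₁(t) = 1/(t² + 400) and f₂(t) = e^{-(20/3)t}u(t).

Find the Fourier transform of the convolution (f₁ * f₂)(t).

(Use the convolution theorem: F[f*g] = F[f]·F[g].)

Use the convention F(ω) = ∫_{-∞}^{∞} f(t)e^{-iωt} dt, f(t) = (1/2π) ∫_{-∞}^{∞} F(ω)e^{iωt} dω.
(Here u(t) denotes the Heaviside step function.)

F[f₁*f₂](ω) = \frac{3 \pi e^{- 20 \left|{\omega}\right|}}{20 \left(3 i \omega + 20\right)}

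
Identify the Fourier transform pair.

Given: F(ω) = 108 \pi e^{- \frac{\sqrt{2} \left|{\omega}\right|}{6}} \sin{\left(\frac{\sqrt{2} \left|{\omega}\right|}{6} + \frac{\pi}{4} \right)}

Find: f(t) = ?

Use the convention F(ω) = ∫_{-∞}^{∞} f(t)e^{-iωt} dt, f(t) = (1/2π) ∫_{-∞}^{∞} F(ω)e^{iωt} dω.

f(t) = \frac{4}{t^{4} + \frac{1}{81}}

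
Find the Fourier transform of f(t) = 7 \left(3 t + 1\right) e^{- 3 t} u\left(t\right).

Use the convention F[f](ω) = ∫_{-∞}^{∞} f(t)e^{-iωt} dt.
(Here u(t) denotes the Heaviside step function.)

F(ω) = \frac{7 \left(- i \omega - 6\right)}{\omega^{2} - 6 i \omega - 9}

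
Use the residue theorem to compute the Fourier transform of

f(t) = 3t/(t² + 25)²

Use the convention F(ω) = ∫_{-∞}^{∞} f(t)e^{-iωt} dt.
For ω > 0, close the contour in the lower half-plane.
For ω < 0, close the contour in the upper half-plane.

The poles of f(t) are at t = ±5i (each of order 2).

Let g(z) = f(z)e^{-iωz}; for large |z| the factor e^{-iωz} decays in the lower half-plane when ω > 0 and in the upper half-plane when ω < 0.

Case ω > 0 (lower half-plane, clockwise contour ⇒ F(ω) = -2πi·ΣRes):
  Res_{z = - 5 i} g(z) = \frac{3 \omega e^{- 5 \omega}}{20} (pole of order 2)
  F(ω) = -2πi·ΣRes = - \frac{3 i \pi \omega e^{- 5 \omega}}{10}

Case ω < 0 (upper half-plane, counterclockwise contour ⇒ F(ω) = +2πi·ΣRes):
  Res_{z = 5 i} g(z) = - \frac{3 \omega e^{5 \omega}}{20} (pole of order 2)
  F(ω) = 2πi·ΣRes = - \frac{3 i \pi \omega e^{5 \omega}}{10}

Both cases combine into a single formula in |ω|:

F(ω) = - \frac{3 i \pi \omega e^{- 5 \left|{\omega}\right|}}{10}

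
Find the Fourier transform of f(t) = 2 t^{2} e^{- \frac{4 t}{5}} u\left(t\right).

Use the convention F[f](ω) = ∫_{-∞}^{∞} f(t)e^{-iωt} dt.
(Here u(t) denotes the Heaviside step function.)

F(ω) = \frac{500}{\left(5 i \omega + 4\right)^{3}}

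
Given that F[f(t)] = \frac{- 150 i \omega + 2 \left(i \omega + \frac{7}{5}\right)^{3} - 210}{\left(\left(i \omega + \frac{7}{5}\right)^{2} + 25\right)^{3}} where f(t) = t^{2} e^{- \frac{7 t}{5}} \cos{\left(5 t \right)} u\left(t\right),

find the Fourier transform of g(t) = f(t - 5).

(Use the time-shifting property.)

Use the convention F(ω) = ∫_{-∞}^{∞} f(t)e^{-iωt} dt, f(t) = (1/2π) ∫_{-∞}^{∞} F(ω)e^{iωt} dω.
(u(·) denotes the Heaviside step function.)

F[g](ω) = \frac{250 \left(- 9375 i \omega + \left(5 i \omega + 7\right)^{3} - 13125\right) e^{- 5 i \omega}}{\left(\left(5 i \omega + 7\right)^{2} + 625\right)^{3}}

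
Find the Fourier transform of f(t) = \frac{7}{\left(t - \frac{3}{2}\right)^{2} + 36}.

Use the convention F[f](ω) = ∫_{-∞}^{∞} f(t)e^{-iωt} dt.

F(ω) = \frac{7 \pi e^{- \frac{3 i \omega}{2} - 6 \left|{\omega}\right|}}{6}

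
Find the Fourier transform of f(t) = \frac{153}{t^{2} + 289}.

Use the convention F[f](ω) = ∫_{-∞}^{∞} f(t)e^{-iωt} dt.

F(ω) = 9 \pi e^{- 17 \left|{\omega}\right|}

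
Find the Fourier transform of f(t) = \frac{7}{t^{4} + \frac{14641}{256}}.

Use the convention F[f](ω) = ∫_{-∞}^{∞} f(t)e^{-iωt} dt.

F(ω) = \frac{448 \pi e^{- \frac{11 \sqrt{2} \left|{\omega}\right|}{8}} \sin{\left(\frac{11 \sqrt{2} \left|{\omega}\right|}{8} + \frac{\pi}{4} \right)}}{1331}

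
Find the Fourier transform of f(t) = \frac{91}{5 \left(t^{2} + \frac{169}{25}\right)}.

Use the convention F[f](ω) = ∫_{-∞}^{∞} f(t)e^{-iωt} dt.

F(ω) = 7 \pi e^{- \frac{13 \left|{\omega}\right|}{5}}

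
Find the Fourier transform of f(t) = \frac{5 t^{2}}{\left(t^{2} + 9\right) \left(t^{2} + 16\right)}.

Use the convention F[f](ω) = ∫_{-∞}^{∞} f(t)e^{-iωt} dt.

F(ω) = \frac{5 \pi \left(4 - 3 e^{\left|{\omega}\right|}\right) e^{- 4 \left|{\omega}\right|}}{7}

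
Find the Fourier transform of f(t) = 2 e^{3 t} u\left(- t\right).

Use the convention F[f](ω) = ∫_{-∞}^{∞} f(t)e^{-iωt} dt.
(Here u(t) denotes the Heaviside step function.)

F(ω) = - \frac{2}{i \omega - 3}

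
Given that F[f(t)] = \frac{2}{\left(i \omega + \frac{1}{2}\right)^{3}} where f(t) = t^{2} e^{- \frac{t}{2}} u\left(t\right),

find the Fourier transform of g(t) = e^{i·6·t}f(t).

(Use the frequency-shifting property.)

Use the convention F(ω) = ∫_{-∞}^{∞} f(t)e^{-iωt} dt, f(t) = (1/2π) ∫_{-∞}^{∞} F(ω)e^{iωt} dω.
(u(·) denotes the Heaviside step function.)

F[g](ω) = \frac{16}{\left(2 i \left(\omega - 6\right) + 1\right)^{3}}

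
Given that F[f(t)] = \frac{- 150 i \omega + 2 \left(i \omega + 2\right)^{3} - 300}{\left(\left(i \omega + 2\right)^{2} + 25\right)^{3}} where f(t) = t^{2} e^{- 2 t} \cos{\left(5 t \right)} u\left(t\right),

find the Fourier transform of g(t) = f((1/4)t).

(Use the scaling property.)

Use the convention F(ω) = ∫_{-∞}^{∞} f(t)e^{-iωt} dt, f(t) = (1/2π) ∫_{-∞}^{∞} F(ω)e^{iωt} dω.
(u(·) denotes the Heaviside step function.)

F[g](ω) = \frac{16 \left(- 150 i \omega + 4 \left(2 i \omega + 1\right)^{3} - 75\right)}{\left(4 \left(2 i \omega + 1\right)^{2} + 25\right)^{3}}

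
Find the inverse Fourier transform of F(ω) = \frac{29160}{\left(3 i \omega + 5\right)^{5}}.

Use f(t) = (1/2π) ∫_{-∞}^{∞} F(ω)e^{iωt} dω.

f(t) = 5 t^{4} e^{- \frac{5 t}{3}} u\left(t\right)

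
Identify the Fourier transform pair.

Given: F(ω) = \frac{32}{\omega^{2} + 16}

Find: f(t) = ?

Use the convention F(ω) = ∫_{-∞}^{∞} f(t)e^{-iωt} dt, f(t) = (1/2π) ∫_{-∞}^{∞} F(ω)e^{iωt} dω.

f(t) = 4 e^{- 4 \left|{t}\right|}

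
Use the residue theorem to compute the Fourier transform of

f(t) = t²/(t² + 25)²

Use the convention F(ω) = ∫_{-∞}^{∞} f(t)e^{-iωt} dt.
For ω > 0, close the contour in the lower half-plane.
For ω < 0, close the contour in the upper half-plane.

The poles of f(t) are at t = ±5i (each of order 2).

Let g(z) = f(z)e^{-iωz}; for large |z| the factor e^{-iωz} decays in the lower half-plane when ω > 0 and in the upper half-plane when ω < 0.

Case ω > 0 (lower half-plane, clockwise contour ⇒ F(ω) = -2πi·ΣRes):
  Res_{z = - 5 i} g(z) = \frac{i \left(1 - 5 \omega\right) e^{- 5 \omega}}{20} (pole of order 2)
  F(ω) = -2πi·ΣRes = \frac{\pi \left(1 - 5 \omega\right) e^{- 5 \omega}}{10}

Case ω < 0 (upper half-plane, counterclockwise contour ⇒ F(ω) = +2πi·ΣRes):
  Res_{z = 5 i} g(z) = \frac{i \left(- 5 \omega - 1\right) e^{5 \omega}}{20} (pole of order 2)
  F(ω) = 2πi·ΣRes = \frac{\pi \left(5 \omega + 1\right) e^{5 \omega}}{10}

Both cases combine into a single formula in |ω|:

F(ω) = \frac{\pi \left(1 - 5 \left|{\omega}\right|\right) e^{- 5 \left|{\omega}\right|}}{10}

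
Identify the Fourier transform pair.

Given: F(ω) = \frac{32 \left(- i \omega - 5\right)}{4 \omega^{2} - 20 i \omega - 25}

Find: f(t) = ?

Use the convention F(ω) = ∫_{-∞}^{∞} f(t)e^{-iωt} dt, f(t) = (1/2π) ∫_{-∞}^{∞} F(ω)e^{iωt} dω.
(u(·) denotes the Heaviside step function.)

f(t) = 8 \left(\frac{5 t}{2} + 1\right) e^{- \frac{5 t}{2}} u\left(t\right)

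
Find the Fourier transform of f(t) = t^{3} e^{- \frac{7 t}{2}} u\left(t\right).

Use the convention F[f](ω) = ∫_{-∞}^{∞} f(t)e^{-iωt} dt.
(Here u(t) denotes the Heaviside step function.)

F(ω) = \frac{96}{\left(2 i \omega + 7\right)^{4}}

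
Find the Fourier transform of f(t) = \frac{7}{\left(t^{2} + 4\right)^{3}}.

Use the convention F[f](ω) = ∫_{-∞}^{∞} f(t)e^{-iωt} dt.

F(ω) = \frac{7 \pi \left(4 \omega^{2} + 6 \left|{\omega}\right| + 3\right) e^{- 2 \left|{\omega}\right|}}{256}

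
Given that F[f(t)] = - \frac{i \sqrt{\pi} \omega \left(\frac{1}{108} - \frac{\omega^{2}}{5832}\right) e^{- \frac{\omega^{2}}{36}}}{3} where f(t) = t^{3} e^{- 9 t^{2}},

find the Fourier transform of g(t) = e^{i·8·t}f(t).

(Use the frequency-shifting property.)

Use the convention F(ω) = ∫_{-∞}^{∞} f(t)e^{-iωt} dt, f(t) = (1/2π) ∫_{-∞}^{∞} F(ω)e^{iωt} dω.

F[g](ω) = \frac{i \sqrt{\pi} \left(\omega - 8\right) \left(\left(\omega - 8\right)^{2} - 54\right) e^{- \frac{\left(\omega - 8\right)^{2}}{36}}}{17496}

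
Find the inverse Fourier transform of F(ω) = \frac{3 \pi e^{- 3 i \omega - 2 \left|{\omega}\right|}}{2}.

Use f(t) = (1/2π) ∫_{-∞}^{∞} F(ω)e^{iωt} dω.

f(t) = \frac{3}{\left(t - 3\right)^{2} + 4}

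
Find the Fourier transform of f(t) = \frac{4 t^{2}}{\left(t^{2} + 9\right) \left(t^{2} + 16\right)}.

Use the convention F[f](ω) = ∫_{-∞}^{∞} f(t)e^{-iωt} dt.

F(ω) = \frac{4 \pi \left(4 - 3 e^{\left|{\omega}\right|}\right) e^{- 4 \left|{\omega}\right|}}{7}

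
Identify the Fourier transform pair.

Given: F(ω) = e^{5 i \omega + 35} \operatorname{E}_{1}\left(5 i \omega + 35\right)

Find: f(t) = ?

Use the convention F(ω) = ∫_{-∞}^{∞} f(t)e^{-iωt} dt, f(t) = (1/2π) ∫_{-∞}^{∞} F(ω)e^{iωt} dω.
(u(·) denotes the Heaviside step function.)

f(t) = \frac{e^{- 7 t} u\left(t\right)}{t + 5}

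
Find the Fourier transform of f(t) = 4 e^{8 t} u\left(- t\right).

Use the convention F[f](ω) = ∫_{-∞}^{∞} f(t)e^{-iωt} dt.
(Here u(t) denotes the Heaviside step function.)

F(ω) = - \frac{4}{i \omega - 8}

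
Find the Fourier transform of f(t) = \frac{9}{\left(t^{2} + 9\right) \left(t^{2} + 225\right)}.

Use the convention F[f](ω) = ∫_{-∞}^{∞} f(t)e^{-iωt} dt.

F(ω) = \frac{\pi \left(5 e^{12 \left|{\omega}\right|} - 1\right) e^{- 15 \left|{\omega}\right|}}{360}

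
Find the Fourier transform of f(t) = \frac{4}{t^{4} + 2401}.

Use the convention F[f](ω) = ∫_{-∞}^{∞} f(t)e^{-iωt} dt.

F(ω) = \frac{4 \pi e^{- \frac{7 \sqrt{2} \left|{\omega}\right|}{2}} \sin{\left(\frac{7 \sqrt{2} \left|{\omega}\right|}{2} + \frac{\pi}{4} \right)}}{343}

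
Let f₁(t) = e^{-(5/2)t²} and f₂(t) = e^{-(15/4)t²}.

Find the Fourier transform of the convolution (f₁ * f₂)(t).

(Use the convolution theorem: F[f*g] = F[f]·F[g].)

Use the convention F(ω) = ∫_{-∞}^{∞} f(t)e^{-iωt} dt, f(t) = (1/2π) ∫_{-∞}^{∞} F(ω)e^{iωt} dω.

F[f₁*f₂](ω) = \frac{2 \sqrt{6} \pi e^{- \frac{\omega^{2}}{6}}}{15}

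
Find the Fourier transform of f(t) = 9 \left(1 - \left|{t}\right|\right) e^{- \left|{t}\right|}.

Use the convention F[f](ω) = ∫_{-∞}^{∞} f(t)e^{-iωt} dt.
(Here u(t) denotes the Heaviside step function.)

F(ω) = \frac{36 \omega^{2}}{\left(\omega^{2} + 1\right)^{2}}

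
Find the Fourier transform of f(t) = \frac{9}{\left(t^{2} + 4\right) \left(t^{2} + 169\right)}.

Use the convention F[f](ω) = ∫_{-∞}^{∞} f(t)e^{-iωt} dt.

F(ω) = \frac{3 \pi \left(13 e^{11 \left|{\omega}\right|} - 2\right) e^{- 13 \left|{\omega}\right|}}{1430}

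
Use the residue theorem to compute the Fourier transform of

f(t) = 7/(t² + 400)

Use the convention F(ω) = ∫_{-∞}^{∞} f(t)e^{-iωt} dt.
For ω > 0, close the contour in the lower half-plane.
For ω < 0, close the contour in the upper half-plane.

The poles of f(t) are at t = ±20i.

Let g(z) = f(z)e^{-iωz}; for large |z| the factor e^{-iωz} decays in the lower half-plane when ω > 0 and in the upper half-plane when ω < 0.

Case ω > 0 (lower half-plane, clockwise contour ⇒ F(ω) = -2πi·ΣRes):
  Res_{z = - 20 i} g(z) = \frac{7 i e^{- 20 \omega}}{40}
  F(ω) = -2πi·ΣRes = \frac{7 \pi e^{- 20 \omega}}{20}

Case ω < 0 (upper half-plane, counterclockwise contour ⇒ F(ω) = +2πi·ΣRes):
  Res_{z = 20 i} g(z) = - \frac{7 i e^{20 \omega}}{40}
  F(ω) = 2πi·ΣRes = \frac{7 \pi e^{20 \omega}}{20}

Both cases combine into a single formula in |ω|:

F(ω) = \frac{7 \pi e^{- 20 \left|{\omega}\right|}}{20}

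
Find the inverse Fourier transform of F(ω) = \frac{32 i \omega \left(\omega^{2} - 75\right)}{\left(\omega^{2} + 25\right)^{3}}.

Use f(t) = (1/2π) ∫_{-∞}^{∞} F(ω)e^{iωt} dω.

f(t) = 8 t e^{- 5 \left|{t}\right|} \left|{t}\right|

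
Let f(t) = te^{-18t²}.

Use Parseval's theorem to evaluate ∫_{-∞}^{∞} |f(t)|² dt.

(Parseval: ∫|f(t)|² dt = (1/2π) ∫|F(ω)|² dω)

∫|f(t)|² dt = \frac{\sqrt{\pi}}{432}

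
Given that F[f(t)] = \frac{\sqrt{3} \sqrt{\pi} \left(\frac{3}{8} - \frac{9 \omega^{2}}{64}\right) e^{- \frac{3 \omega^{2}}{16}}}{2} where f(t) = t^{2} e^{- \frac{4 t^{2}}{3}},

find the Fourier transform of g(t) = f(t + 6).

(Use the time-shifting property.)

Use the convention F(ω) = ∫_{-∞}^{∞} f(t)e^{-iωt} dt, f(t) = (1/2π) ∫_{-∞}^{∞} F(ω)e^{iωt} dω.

F[g](ω) = \frac{3 \sqrt{3} \sqrt{\pi} \left(8 - 3 \omega^{2}\right) e^{\frac{3 \omega \left(- \omega + 32 i\right)}{16}}}{128}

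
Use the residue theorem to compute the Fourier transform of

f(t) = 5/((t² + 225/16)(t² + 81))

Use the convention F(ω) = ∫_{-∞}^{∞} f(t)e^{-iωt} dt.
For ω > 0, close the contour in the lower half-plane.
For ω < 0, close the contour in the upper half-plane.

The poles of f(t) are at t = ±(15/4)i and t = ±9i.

Let g(z) = f(z)e^{-iωz}; for large |z| the factor e^{-iωz} decays in the lower half-plane when ω > 0 and in the upper half-plane when ω < 0.

Case ω > 0 (lower half-plane, clockwise contour ⇒ F(ω) = -2πi·ΣRes):
  Res_{z = - \frac{15 i}{4}} g(z) = \frac{32 i e^{- \frac{15 \omega}{4}}}{3213}
  Res_{z = - 9 i} g(z) = - \frac{40 i e^{- 9 \omega}}{9639}
  F(ω) = -2πi·ΣRes = - \frac{80 \pi e^{- 9 \omega}}{9639} + \frac{64 \pi e^{- \frac{15 \omega}{4}}}{3213}

Case ω < 0 (upper half-plane, counterclockwise contour ⇒ F(ω) = +2πi·ΣRes):
  Res_{z = \frac{15 i}{4}} g(z) = - \frac{32 i e^{\frac{15 \omega}{4}}}{3213}
  Res_{z = 9 i} g(z) = \frac{40 i e^{9 \omega}}{9639}
  F(ω) = 2πi·ΣRes = \frac{16 \pi \left(12 e^{\frac{15 \omega}{4}} - 5 e^{9 \omega}\right)}{9639}

Both cases combine into a single formula in |ω|:

F(ω) = - \frac{80 \pi e^{- 9 \left|{\omega}\right|}}{9639} + \frac{64 \pi e^{- \frac{15 \left|{\omega}\right|}{4}}}{3213}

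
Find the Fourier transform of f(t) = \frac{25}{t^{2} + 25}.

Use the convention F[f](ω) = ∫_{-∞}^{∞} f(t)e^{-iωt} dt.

F(ω) = 5 \pi e^{- 5 \left|{\omega}\right|}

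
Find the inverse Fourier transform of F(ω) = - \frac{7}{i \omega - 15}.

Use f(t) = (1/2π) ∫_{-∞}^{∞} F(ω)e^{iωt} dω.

f(t) = 7 e^{15 t} u\left(- t\right)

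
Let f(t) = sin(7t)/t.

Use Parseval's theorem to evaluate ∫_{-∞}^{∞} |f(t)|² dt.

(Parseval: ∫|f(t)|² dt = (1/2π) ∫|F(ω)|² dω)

∫|f(t)|² dt = 7 \pi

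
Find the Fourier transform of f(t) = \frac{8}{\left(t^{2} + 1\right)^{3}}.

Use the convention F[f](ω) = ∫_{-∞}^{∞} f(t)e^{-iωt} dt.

F(ω) = \pi \left(\omega^{2} + 3 \left|{\omega}\right| + 3\right) e^{- \left|{\omega}\right|}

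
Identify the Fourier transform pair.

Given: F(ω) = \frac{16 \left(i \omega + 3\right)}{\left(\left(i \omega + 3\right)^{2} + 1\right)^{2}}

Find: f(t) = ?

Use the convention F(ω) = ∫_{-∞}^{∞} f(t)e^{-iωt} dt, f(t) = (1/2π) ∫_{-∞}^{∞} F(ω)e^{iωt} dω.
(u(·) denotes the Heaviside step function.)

f(t) = 8 t e^{- 3 t} \sin{\left(t \right)} u\left(t\right)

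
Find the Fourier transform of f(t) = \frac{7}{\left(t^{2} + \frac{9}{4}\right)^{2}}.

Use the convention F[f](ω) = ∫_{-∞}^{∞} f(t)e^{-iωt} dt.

F(ω) = \frac{14 \pi \left(3 \left|{\omega}\right| + 2\right) e^{- \frac{3 \left|{\omega}\right|}{2}}}{27}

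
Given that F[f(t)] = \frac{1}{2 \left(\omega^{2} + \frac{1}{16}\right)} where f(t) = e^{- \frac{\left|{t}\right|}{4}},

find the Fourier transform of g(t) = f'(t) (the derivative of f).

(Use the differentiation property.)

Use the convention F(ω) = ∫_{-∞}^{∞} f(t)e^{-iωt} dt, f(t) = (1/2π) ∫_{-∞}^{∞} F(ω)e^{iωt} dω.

F[g](ω) = \frac{8 i \omega}{16 \omega^{2} + 1}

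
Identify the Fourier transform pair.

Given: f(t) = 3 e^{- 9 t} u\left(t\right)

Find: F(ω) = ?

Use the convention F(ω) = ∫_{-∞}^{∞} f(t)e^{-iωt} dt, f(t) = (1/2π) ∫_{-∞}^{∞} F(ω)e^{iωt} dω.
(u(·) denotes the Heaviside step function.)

F(ω) = \frac{3}{i \omega + 9}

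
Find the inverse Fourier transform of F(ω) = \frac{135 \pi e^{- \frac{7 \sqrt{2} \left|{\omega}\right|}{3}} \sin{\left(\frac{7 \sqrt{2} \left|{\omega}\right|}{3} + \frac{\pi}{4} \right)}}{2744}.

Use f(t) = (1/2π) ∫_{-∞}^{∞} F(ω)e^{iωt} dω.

f(t) = \frac{5}{t^{4} + \frac{38416}{81}}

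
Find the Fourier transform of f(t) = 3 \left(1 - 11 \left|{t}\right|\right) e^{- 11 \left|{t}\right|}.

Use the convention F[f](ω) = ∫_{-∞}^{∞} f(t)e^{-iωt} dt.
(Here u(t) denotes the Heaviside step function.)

F(ω) = \frac{132 \omega^{2}}{\left(\omega^{2} + 121\right)^{2}}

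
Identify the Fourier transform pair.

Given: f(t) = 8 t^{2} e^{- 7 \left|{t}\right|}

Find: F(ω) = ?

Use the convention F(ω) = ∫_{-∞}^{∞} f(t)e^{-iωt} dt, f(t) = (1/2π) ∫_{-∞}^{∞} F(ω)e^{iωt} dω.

F(ω) = \frac{224 \left(49 - 3 \omega^{2}\right)}{\left(\omega^{2} + 49\right)^{3}}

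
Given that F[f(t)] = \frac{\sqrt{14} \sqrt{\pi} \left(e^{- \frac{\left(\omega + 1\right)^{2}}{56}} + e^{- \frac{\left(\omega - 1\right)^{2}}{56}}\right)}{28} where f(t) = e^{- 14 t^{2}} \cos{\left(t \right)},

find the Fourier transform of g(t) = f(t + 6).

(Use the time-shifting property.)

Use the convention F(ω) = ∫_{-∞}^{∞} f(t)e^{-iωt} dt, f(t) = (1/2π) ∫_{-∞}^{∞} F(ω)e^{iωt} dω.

F[g](ω) = \frac{\sqrt{14} \sqrt{\pi} \left(e^{\frac{\omega}{14}} + 1\right) e^{- \frac{\omega^{2}}{56} - \frac{\omega}{28} + 6 i \omega - \frac{1}{56}}}{28}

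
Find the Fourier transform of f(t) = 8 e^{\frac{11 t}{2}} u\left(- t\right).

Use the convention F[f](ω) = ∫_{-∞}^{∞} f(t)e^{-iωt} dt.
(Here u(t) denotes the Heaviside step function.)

F(ω) = - \frac{16}{2 i \omega - 11}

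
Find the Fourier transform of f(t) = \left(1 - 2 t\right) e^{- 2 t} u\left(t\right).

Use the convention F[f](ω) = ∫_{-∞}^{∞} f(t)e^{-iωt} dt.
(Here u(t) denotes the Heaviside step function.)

F(ω) = \frac{i \omega}{- \omega^{2} + 4 i \omega + 4}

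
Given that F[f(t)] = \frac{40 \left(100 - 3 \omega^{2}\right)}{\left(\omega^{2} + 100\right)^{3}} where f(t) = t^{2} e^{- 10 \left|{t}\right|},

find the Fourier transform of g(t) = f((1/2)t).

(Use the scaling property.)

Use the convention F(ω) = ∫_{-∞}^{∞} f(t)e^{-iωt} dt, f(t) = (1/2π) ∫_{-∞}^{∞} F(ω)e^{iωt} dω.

F[g](ω) = \frac{5 \left(25 - 3 \omega^{2}\right)}{\left(\omega^{2} + 25\right)^{3}}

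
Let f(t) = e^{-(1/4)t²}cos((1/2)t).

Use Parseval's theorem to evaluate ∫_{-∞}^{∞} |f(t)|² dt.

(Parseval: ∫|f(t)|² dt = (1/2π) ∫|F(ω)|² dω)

∫|f(t)|² dt = \frac{\sqrt{2} \sqrt{\pi} \left(1 + e^{\frac{1}{2}}\right)}{2 e^{\frac{1}{2}}}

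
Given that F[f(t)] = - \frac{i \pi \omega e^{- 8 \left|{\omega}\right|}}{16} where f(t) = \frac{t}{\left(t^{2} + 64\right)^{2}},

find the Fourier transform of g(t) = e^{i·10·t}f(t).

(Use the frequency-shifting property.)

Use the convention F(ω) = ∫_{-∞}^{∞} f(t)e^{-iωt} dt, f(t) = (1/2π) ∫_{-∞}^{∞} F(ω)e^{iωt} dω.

F[g](ω) = \frac{i \pi \left(10 - \omega\right) e^{- 8 \left|{\omega - 10}\right|}}{16}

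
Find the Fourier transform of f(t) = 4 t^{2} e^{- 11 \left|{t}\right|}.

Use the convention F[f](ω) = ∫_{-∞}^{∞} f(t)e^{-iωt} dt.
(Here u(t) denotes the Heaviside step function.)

F(ω) = \frac{176 \left(121 - 3 \omega^{2}\right)}{\left(\omega^{2} + 121\right)^{3}}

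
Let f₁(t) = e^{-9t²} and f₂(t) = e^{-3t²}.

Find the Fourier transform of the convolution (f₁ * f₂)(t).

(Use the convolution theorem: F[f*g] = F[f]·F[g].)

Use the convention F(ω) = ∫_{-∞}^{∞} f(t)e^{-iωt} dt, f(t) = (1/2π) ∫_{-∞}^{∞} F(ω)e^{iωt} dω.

F[f₁*f₂](ω) = \frac{\sqrt{3} \pi e^{- \frac{\omega^{2}}{9}}}{9}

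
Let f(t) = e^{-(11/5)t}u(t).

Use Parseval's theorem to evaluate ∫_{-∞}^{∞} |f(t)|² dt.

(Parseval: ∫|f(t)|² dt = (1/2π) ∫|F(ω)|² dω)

∫|f(t)|² dt = \frac{5}{22}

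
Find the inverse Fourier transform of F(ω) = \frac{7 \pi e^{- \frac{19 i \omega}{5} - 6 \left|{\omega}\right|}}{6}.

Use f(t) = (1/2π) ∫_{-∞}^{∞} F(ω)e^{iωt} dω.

f(t) = \frac{7}{\left(t - \frac{19}{5}\right)^{2} + 36}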